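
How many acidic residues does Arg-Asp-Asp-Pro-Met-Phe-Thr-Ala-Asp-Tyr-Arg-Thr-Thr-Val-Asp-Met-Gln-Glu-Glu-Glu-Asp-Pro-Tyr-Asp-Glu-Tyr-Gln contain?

10

The acidic residues are Asp (D) and Glu (E), whose side chains end in a carboxylate group.
Matching residues: Asp2, Asp3, Asp9, Asp15, Glu18, Glu19, Glu20, Asp21, Asp24, Glu25.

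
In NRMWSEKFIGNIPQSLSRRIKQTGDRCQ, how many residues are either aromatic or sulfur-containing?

Aromatic: F, W, Y. Sulfur-containing: C, M.
Aromatic residues here: W4, F8 (2).
Sulfur-containing residues here: M3, C27 (2).
The two groups share no amino acid, so total = 2 + 2 = 4.

4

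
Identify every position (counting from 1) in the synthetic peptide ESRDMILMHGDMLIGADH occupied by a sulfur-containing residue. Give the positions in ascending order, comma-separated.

5, 8, 12

Cysteine (C, thiol) and methionine (M, thioether) are the two sulfur-containing amino acids.
Matching residues: M5, M8, M12.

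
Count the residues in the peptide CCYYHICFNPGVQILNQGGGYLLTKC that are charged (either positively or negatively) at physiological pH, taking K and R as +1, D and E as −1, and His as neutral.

Charged side chains at pH ~7.4: K, R (positive); D, E (negative).
Matching residues: K25.

1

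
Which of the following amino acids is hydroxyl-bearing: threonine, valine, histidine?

threonine

Serine (S), threonine (T), and tyrosine (Y) each carry a hydroxyl group on the side chain.
Of the listed options, only threonine belongs to this group.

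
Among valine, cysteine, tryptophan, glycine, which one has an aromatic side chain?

The aromatic amino acids are Phe (F, benzyl), Trp (W, indole), and Tyr (Y, phenol).
Of the listed options, only tryptophan belongs to this group.

tryptophan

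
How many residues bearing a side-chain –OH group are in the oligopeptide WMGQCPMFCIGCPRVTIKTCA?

2

The –OH-bearing residues are Ser, Thr (aliphatic alcohols), and Tyr (phenol).
Matching residues: T16, T19.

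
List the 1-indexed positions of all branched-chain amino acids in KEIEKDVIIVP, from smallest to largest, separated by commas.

Valine (V), leucine (L), and isoleucine (I) are the branched-chain amino acids.
Matching residues: I3, V7, I8, I9, V10.

3, 7, 8, 9, 10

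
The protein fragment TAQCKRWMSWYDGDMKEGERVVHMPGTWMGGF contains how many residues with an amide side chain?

1

The amide-side-chain residues are Asn (N) and Gln (Q).
Matching residues: Q3.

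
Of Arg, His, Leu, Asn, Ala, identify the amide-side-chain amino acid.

Asn

Only N (asparagine) and Q (glutamine) carry a side-chain carboxamide.
Of the listed options, only Asn belongs to this group.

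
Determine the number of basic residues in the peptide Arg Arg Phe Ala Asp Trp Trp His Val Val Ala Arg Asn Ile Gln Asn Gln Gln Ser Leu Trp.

4

Lysine (K), arginine (R), and histidine (H) have basic, nitrogen-containing side chains.
Matching residues: Arg1, Arg2, His8, Arg12.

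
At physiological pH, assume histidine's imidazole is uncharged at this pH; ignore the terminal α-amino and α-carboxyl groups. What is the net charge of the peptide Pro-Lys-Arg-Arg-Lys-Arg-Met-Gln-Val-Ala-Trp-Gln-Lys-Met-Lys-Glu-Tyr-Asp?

The side chains ionized at physiological pH are Lys/Arg (+1) and Asp/Glu (−1); with His treated as neutral, nothing else contributes.
Positive (K, R): Lys2, Arg3, Arg4, Lys5, Arg6, Lys13, Lys15 → +7.
Negative (D, E): Glu16, Asp18 → −2.
Net charge = (+7) + (−2) = +5.

+5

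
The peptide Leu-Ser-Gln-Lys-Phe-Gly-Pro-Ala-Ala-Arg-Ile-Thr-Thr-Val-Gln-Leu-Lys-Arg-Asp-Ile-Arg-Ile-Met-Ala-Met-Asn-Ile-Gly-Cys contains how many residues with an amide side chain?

Asparagine (N) and glutamine (Q) have uncharged amide side chains.
Matching residues: Gln3, Gln15, Asn26.

3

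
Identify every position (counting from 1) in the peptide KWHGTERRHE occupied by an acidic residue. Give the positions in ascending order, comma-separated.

6, 10

The acidic residues are Asp (D) and Glu (E), whose side chains end in a carboxylate group.
Matching residues: E6, E10.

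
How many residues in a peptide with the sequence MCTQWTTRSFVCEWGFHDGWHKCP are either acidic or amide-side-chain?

3

Acidic: D, E. Amide-side-chain: N, Q.
Acidic residues here: E13, D18 (2).
Amide-side-chain residues here: Q4 (1).
The two groups share no amino acid, so total = 2 + 1 = 3.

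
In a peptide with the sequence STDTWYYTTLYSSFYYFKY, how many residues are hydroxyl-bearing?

The –OH-bearing residues are Ser, Thr (aliphatic alcohols), and Tyr (phenol).
Matching residues: S1, T2, T4, Y6, Y7, T8, T9, Y11, S12, S13, Y15, Y16, Y19.

13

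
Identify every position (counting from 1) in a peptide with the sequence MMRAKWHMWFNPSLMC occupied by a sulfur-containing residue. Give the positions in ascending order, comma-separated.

1, 2, 8, 15, 16

Only Cys (C) and Met (M) have a sulfur atom in the side chain.
Matching residues: M1, M2, M8, M15, C16.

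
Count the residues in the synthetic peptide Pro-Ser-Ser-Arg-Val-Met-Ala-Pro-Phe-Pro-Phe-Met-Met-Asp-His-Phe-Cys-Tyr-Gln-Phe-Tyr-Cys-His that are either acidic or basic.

4

Acidic: D, E. Basic: H, K, R.
Acidic residues here: Asp14 (1).
Basic residues here: Arg4, His15, His23 (3).
The two groups share no amino acid, so total = 1 + 3 = 4.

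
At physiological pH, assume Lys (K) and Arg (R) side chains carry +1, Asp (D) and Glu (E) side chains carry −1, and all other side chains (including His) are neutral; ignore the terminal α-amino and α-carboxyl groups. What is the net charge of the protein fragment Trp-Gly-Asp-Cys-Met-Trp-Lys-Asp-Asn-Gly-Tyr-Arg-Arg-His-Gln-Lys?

Positive (K, R): Lys7, Arg12, Arg13, Lys16 → +4.
Negative (D, E): Asp3, Asp8 → −2.
Net charge = (+4) + (−2) = +2.

+2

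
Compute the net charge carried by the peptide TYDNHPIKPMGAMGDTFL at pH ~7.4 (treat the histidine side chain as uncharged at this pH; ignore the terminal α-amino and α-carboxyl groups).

-1

The side chains ionized at physiological pH are Lys/Arg (+1) and Asp/Glu (−1); with His treated as neutral, nothing else contributes.
Positive (K, R): K8 → +1.
Negative (D, E): D3, D15 → −2.
Net charge = (+1) + (−2) = −1.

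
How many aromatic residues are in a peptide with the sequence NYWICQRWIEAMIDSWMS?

4

F, W, and Y each carry an aromatic ring on the side chain.
Matching residues: Y2, W3, W8, W16.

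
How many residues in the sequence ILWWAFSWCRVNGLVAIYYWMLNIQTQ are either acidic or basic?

Acidic: D, E. Basic: H, K, R.
Acidic residues here: none (0).
Basic residues here: R10 (1).
The two groups share no amino acid, so total = 0 + 1 = 1.

1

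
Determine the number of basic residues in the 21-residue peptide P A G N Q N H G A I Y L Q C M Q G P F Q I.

K, R, and H are the three residues with basic side chains (ε-amine, guanidinium, and imidazole respectively).
Matching residues: H7.

1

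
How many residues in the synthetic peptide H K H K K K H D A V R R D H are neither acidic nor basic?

Acidic: D, E. Basic: K, R, H. All other residues are neither.
Matching residues: A9, V10.

2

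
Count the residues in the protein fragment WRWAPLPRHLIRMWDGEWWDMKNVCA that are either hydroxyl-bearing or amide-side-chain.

1

Hydroxyl-bearing: S, T, Y. Amide-side-chain: N, Q.
Hydroxyl-bearing residues here: none (0).
Amide-side-chain residues here: N23 (1).
The two groups share no amino acid, so total = 0 + 1 = 1.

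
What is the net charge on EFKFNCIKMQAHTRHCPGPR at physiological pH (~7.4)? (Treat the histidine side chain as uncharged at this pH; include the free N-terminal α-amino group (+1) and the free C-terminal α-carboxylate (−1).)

+3

At pH ~7.4 the Lys and Arg side chains are protonated (+1), the Asp and Glu side chains are deprotonated (−1), and with His taken as neutral all other side chains carry no charge.
Positive (K, R): K3, K8, R14, R20 → +4.
Negative (D, E): E1 → −1.
The N-terminus (+1) and C-terminus (−1) cancel.
Net charge = (+4) + (−1) = +3.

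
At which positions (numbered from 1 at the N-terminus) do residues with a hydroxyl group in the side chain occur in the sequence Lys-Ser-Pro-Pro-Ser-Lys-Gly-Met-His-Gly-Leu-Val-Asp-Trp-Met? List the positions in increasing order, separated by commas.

2, 5

S, T, and Y are the three residues with a side-chain hydroxyl.
Matching residues: Ser2, Ser5.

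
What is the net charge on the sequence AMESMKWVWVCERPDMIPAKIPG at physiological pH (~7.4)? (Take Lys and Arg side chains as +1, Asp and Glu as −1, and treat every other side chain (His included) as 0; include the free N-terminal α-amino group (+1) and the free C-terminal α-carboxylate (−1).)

0

Positive (K, R): K6, R13, K20 → +3.
Negative (D, E): E3, E12, D15 → −3.
The N-terminus (+1) and C-terminus (−1) cancel.
Net charge = (+3) + (−3) = 0.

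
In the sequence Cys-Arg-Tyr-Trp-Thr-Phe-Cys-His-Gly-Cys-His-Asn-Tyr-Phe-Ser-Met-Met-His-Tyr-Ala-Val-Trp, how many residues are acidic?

Aspartate (D) and glutamate (E) have carboxylic-acid side chains and are the acidic amino acids.
None of the 22 residues belong to this group.

0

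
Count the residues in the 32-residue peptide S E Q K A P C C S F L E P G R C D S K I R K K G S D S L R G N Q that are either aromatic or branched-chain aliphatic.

Aromatic: F, W, Y. Branched-chain aliphatic: I, L, V.
Aromatic residues here: F10 (1).
Branched-chain aliphatic residues here: L11, I20, L28 (3).
The two groups share no amino acid, so total = 1 + 3 = 4.

4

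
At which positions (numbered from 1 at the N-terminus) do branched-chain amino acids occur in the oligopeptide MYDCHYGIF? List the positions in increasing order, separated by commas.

8

V, L, and I make up the branched-chain aliphatic group.
Matching residues: I8.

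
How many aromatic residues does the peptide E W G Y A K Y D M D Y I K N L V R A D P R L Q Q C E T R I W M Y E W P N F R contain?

The aromatic amino acids are Phe (F, benzyl), Trp (W, indole), and Tyr (Y, phenol).
Matching residues: W2, Y4, Y7, Y11, W30, Y32, W34, F37.

8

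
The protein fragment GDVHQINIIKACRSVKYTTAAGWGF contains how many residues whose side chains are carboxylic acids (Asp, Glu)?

1

Matching residues: D2.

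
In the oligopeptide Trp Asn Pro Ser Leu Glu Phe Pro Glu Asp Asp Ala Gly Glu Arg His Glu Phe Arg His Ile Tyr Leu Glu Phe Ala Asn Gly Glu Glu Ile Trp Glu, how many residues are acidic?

10

Aspartate (D) and glutamate (E) have carboxylic-acid side chains and are the acidic amino acids.
Matching residues: Glu6, Glu9, Asp10, Asp11, Glu14, Glu17, Glu24, Glu29, Glu30, Glu33.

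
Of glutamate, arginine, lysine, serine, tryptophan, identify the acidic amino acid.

The acidic residues are Asp (D) and Glu (E), whose side chains end in a carboxylate group.
Of the listed options, only glutamate belongs to this group.

glutamate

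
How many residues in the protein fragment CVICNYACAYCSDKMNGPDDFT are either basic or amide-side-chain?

3

Basic: H, K, R. Amide-side-chain: N, Q.
Basic residues here: K14 (1).
Amide-side-chain residues here: N5, N16 (2).
The two groups share no amino acid, so total = 1 + 2 = 3.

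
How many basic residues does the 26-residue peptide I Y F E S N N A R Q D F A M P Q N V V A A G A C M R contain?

2

Lysine (K), arginine (R), and histidine (H) have basic, nitrogen-containing side chains.
Matching residues: R9, R26.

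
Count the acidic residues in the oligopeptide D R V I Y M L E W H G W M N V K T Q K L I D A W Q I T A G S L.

3

Only D (aspartate) and E (glutamate) carry a side-chain carboxylic acid.
Matching residues: D1, E8, D22.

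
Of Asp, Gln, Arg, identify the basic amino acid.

Lysine (K), arginine (R), and histidine (H) have basic, nitrogen-containing side chains.
Of the listed options, only Arg belongs to this group.

Arg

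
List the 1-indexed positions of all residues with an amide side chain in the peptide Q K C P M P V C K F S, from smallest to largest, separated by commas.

Asparagine (N) and glutamine (Q) have uncharged amide side chains.
Matching residues: Q1.

1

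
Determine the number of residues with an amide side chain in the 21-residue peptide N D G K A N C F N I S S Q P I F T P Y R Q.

5

The amide-side-chain residues are Asn (N) and Gln (Q).
Matching residues: N1, N6, N9, Q13, Q21.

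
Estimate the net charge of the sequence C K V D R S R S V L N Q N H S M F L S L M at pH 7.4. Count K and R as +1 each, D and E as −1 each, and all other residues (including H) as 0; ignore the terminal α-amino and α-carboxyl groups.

+2

Positive (K, R): K2, R5, R7 → +3.
Negative (D, E): D4 → −1.
Net charge = (+3) + (−1) = +2.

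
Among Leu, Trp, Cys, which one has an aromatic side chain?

Trp

F, W, and Y each carry an aromatic ring on the side chain.
Of the listed options, only Trp belongs to this group.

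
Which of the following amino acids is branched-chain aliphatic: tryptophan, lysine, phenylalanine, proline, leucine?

leucine

V, L, and I make up the branched-chain aliphatic group.
Of the listed options, only leucine belongs to this group.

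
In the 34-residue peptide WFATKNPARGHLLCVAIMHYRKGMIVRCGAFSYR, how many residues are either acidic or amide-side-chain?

Acidic: D, E. Amide-side-chain: N, Q.
Acidic residues here: none (0).
Amide-side-chain residues here: N6 (1).
The two groups share no amino acid, so total = 0 + 1 = 1.

1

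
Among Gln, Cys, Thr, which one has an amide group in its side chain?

Only N (asparagine) and Q (glutamine) carry a side-chain carboxamide.
Of the listed options, only Gln belongs to this group.

Gln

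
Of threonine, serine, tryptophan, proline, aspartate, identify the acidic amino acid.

Only D (aspartate) and E (glutamate) carry a side-chain carboxylic acid.
Of the listed options, only aspartate belongs to this group.

aspartate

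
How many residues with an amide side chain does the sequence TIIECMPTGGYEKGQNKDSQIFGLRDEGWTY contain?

3

Only N (asparagine) and Q (glutamine) carry a side-chain carboxamide.
Matching residues: Q15, N16, Q20.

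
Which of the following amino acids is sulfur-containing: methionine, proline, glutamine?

Cysteine (C, thiol) and methionine (M, thioether) are the two sulfur-containing amino acids.
Of the listed options, only methionine belongs to this group.

methionine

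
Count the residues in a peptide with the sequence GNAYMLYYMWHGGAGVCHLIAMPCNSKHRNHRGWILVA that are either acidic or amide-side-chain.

Acidic: D, E. Amide-side-chain: N, Q.
Acidic residues here: none (0).
Amide-side-chain residues here: N2, N25, N30 (3).
The two groups share no amino acid, so total = 0 + 3 = 3.

3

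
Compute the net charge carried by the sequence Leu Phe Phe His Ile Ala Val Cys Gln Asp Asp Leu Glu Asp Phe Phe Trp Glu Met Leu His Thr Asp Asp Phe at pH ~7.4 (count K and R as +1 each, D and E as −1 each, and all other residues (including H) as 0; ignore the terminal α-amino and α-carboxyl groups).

Positive (K, R): none → +0.
Negative (D, E): Asp10, Asp11, Glu13, Asp14, Glu18, Asp23, Asp24 → −7.
Net charge = (+0) + (−7) = −7.

-7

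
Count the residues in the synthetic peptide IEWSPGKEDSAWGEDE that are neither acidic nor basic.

Acidic: D, E. Basic: K, R, H. All other residues are neither.
Matching residues: I1, W3, S4, P5, G6, S10, A11, W12, G13.

9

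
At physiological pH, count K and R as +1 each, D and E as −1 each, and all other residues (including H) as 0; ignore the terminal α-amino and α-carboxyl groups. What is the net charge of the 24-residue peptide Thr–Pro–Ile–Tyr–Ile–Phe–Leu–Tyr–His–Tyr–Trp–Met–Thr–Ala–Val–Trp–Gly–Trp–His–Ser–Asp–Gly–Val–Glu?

Positive (K, R): none → +0.
Negative (D, E): Asp21, Glu24 → −2.
Net charge = (+0) + (−2) = −2.

-2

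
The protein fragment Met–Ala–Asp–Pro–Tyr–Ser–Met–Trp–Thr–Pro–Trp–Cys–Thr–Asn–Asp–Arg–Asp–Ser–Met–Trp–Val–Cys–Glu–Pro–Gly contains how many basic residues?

The basic amino acids are Lys (K), Arg (R), and His (H).
Matching residues: Arg16.

1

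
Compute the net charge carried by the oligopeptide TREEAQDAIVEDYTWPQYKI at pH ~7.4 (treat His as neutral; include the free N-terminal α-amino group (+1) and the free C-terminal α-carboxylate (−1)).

The side chains ionized at physiological pH are Lys/Arg (+1) and Asp/Glu (−1); with His treated as neutral, nothing else contributes.
Positive (K, R): R2, K19 → +2.
Negative (D, E): E3, E4, D7, E11, D12 → −5.
The N-terminus (+1) and C-terminus (−1) cancel.
Net charge = (+2) + (−5) = −3.

-3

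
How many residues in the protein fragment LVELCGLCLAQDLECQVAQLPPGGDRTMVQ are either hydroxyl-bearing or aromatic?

Hydroxyl-bearing: S, T, Y. Aromatic: F, W, Y.
Hydroxyl-bearing residues here: T27 (1).
Aromatic residues here: none (0).
(Y belongs to both groups, but none appear in this sequence.) Total = 1 + 0 = 1.

1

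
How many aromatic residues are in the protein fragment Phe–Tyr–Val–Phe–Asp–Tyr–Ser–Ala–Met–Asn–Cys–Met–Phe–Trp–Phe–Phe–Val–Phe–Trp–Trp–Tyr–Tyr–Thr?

The aromatic amino acids are Phe (F, benzyl), Trp (W, indole), and Tyr (Y, phenol).
Matching residues: Phe1, Tyr2, Phe4, Tyr6, Phe13, Trp14, Phe15, Phe16, Phe18, Trp19, Trp20, Tyr21, Tyr22.

13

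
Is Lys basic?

K, R, and H are the three residues with basic side chains (ε-amine, guanidinium, and imidazole respectively).
Lysine is in this group.

Yes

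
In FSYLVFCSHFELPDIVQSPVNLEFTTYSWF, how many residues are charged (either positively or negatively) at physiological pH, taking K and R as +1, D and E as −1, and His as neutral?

3

Charged side chains at pH ~7.4: K, R (positive); D, E (negative).
Matching residues: E11, D14, E23.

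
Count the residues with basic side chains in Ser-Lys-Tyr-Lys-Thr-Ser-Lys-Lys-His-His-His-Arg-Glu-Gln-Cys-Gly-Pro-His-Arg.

10

The basic amino acids are Lys (K), Arg (R), and His (H).
Matching residues: Lys2, Lys4, Lys7, Lys8, His9, His10, His11, Arg12, His18, Arg19.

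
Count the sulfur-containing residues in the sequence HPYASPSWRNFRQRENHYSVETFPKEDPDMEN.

Cysteine (C, thiol) and methionine (M, thioether) are the two sulfur-containing amino acids.
Matching residues: M30.

1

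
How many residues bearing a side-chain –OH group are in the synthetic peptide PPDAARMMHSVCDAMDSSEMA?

The –OH-bearing residues are Ser, Thr (aliphatic alcohols), and Tyr (phenol).
Matching residues: S10, S17, S18.

3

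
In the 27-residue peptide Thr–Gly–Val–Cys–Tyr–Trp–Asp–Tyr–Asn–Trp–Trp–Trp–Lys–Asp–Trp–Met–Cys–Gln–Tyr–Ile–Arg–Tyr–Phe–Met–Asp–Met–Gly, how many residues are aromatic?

10

The aromatic amino acids are Phe (F, benzyl), Trp (W, indole), and Tyr (Y, phenol).
Matching residues: Tyr5, Trp6, Tyr8, Trp10, Trp11, Trp12, Trp15, Tyr19, Tyr22, Phe23.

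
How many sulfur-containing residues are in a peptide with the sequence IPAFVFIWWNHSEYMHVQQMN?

Cysteine (C, thiol) and methionine (M, thioether) are the two sulfur-containing amino acids.
Matching residues: M15, M20.

2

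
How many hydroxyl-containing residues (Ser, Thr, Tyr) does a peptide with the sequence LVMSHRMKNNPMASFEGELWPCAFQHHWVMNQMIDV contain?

Matching residues: S4, S14.

2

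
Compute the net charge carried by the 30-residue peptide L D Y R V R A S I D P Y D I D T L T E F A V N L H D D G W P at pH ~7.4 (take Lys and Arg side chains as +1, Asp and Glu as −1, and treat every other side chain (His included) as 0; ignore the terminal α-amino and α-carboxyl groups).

-5

Positive (K, R): R4, R6 → +2.
Negative (D, E): D2, D10, D13, D15, E19, D26, D27 → −7.
Net charge = (+2) + (−7) = −5.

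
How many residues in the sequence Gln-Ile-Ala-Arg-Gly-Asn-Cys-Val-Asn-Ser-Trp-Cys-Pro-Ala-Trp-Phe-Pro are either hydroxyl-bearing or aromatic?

Hydroxyl-bearing: S, T, Y. Aromatic: F, W, Y.
Hydroxyl-bearing residues here: Ser10 (1).
Aromatic residues here: Trp11, Trp15, Phe16 (3).
(Y belongs to both groups, but none appear in this sequence.) Total = 1 + 3 = 4.

4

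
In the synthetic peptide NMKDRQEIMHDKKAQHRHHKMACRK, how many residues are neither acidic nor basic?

Acidic: D, E. Basic: K, R, H. All other residues are neither.
Matching residues: N1, M2, Q6, I8, M9, A14, Q15, M21, A22, C23.

10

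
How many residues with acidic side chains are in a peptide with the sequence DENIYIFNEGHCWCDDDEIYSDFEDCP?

The acidic residues are Asp (D) and Glu (E), whose side chains end in a carboxylate group.
Matching residues: D1, E2, E9, D15, D16, D17, E18, D22, E24, D25.

10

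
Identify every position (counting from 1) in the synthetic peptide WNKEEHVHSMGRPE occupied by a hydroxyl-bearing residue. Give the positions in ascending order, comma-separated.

S, T, and Y are the three residues with a side-chain hydroxyl.
Matching residues: S9.

9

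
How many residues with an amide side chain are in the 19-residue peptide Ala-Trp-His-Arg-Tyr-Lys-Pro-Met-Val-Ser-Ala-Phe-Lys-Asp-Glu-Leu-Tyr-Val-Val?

Asparagine (N) and glutamine (Q) have uncharged amide side chains.
None of the 19 residues belong to this group.

0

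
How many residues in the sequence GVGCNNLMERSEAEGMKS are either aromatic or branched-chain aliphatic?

Aromatic: F, W, Y. Branched-chain aliphatic: I, L, V.
Aromatic residues here: none (0).
Branched-chain aliphatic residues here: V2, L7 (2).
The two groups share no amino acid, so total = 0 + 2 = 2.

2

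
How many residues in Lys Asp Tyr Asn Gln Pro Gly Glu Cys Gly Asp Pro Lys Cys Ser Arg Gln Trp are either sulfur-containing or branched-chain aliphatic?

2

Sulfur-containing: C, M. Branched-chain aliphatic: I, L, V.
Sulfur-containing residues here: Cys9, Cys14 (2).
Branched-chain aliphatic residues here: none (0).
The two groups share no amino acid, so total = 2 + 0 = 2.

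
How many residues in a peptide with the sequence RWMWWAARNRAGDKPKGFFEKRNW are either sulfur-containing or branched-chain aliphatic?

Sulfur-containing: C, M. Branched-chain aliphatic: I, L, V.
Sulfur-containing residues here: M3 (1).
Branched-chain aliphatic residues here: none (0).
The two groups share no amino acid, so total = 1 + 0 = 1.

1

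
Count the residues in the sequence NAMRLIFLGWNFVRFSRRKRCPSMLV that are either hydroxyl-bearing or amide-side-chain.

Hydroxyl-bearing: S, T, Y. Amide-side-chain: N, Q.
Hydroxyl-bearing residues here: S16, S23 (2).
Amide-side-chain residues here: N1, N11 (2).
The two groups share no amino acid, so total = 2 + 2 = 4.

4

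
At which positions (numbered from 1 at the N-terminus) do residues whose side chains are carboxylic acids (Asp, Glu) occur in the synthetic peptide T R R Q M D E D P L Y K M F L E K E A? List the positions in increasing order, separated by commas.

6, 7, 8, 16, 18

Matching residues: D6, E7, D8, E16, E18.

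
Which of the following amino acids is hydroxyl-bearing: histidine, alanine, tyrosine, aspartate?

Serine (S), threonine (T), and tyrosine (Y) each carry a hydroxyl group on the side chain.
Of the listed options, only tyrosine belongs to this group.

tyrosine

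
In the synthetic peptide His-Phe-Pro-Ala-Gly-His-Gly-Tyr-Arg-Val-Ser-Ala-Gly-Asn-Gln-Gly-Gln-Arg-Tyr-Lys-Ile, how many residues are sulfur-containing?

Only Cys (C) and Met (M) have a sulfur atom in the side chain.
None of the 21 residues belong to this group.

0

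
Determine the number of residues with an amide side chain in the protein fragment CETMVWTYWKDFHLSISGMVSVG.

Asparagine (N) and glutamine (Q) have uncharged amide side chains.
None of the 23 residues belong to this group.

0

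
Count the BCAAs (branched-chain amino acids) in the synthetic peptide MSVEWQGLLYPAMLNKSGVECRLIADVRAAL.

Valine (V), leucine (L), and isoleucine (I) are the branched-chain amino acids.
Matching residues: V3, L8, L9, L14, V19, L23, I24, V27, L31.

9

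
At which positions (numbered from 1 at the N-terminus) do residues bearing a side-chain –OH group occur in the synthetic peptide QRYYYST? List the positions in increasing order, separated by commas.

3, 4, 5, 6, 7

The –OH-bearing residues are Ser, Thr (aliphatic alcohols), and Tyr (phenol).
Matching residues: Y3, Y4, Y5, S6, T7.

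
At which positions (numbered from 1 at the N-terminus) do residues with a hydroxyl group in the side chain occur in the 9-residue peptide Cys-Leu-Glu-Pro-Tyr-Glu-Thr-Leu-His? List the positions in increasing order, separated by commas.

S, T, and Y are the three residues with a side-chain hydroxyl.
Matching residues: Tyr5, Thr7.

5, 7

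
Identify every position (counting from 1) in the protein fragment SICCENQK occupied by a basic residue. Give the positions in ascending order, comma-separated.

8

K, R, and H are the three residues with basic side chains (ε-amine, guanidinium, and imidazole respectively).
Matching residues: K8.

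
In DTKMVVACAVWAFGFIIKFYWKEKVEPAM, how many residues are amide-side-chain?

0

The amide-side-chain residues are Asn (N) and Gln (Q).
None of the 29 residues belong to this group.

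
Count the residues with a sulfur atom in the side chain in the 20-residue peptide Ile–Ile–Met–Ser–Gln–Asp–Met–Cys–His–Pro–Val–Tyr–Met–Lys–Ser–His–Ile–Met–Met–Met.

7

Cysteine (C, thiol) and methionine (M, thioether) are the two sulfur-containing amino acids.
Matching residues: Met3, Met7, Cys8, Met13, Met18, Met19, Met20.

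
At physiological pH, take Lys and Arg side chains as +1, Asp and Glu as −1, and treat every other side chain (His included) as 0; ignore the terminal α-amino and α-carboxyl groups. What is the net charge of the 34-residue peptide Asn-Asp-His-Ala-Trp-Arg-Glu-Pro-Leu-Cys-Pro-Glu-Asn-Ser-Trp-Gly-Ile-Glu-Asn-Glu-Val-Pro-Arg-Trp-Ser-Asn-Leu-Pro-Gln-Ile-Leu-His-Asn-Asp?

Positive (K, R): Arg6, Arg23 → +2.
Negative (D, E): Asp2, Glu7, Glu12, Glu18, Glu20, Asp34 → −6.
Net charge = (+2) + (−6) = −4.

-4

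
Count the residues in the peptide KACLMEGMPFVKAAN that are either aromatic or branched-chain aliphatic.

3

Aromatic: F, W, Y. Branched-chain aliphatic: I, L, V.
Aromatic residues here: F10 (1).
Branched-chain aliphatic residues here: L4, V11 (2).
The two groups share no amino acid, so total = 1 + 2 = 3.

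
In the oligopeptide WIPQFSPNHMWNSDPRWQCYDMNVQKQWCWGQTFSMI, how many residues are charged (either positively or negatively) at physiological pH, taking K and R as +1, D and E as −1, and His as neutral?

Charged side chains at pH ~7.4: K, R (positive); D, E (negative).
Matching residues: D14, R16, D21, K26.

4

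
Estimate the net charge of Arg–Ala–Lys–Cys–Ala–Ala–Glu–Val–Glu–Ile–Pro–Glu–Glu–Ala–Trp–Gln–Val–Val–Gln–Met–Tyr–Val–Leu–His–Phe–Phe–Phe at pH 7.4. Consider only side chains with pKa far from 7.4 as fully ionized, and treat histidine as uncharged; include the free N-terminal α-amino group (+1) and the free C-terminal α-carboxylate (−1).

At pH ~7.4 the Lys and Arg side chains are protonated (+1), the Asp and Glu side chains are deprotonated (−1), and with His taken as neutral all other side chains carry no charge.
Positive (K, R): Arg1, Lys3 → +2.
Negative (D, E): Glu7, Glu9, Glu12, Glu13 → −4.
The N-terminus (+1) and C-terminus (−1) cancel.
Net charge = (+2) + (−4) = −2.

-2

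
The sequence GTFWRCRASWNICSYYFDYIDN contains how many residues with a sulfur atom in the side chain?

The sulfur-bearing residues are cysteine (–SH) and methionine (–S–CH₃).
Matching residues: C6, C13.

2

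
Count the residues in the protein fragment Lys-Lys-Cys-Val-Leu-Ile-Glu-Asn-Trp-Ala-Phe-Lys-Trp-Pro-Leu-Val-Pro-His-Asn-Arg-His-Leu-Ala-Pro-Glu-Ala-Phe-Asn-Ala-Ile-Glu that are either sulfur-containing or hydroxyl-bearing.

Sulfur-containing: C, M. Hydroxyl-bearing: S, T, Y.
Sulfur-containing residues here: Cys3 (1).
Hydroxyl-bearing residues here: none (0).
The two groups share no amino acid, so total = 1 + 0 = 1.

1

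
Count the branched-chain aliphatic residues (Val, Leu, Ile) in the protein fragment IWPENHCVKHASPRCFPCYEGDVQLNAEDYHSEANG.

Matching residues: I1, V8, V23, L25.

4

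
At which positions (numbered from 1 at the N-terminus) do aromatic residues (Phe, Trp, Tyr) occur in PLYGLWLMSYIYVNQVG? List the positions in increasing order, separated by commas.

Matching residues: Y3, W6, Y10, Y12.

3, 6, 10, 12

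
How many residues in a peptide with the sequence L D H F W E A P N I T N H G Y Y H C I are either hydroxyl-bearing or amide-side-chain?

Hydroxyl-bearing: S, T, Y. Amide-side-chain: N, Q.
Hydroxyl-bearing residues here: T11, Y15, Y16 (3).
Amide-side-chain residues here: N9, N12 (2).
The two groups share no amino acid, so total = 3 + 2 = 5.

5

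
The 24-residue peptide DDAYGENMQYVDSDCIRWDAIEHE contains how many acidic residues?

8

Aspartate (D) and glutamate (E) have carboxylic-acid side chains and are the acidic amino acids.
Matching residues: D1, D2, E6, D12, D14, D19, E22, E24.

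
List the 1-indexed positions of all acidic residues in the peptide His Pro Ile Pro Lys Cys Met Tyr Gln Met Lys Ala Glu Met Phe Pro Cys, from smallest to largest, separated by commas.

The acidic residues are Asp (D) and Glu (E), whose side chains end in a carboxylate group.
Matching residues: Glu13.

13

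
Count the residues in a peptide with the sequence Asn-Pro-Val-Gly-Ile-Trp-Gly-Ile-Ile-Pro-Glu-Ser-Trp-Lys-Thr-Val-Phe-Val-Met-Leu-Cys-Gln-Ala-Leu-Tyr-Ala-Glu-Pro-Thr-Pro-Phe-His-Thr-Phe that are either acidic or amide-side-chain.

Acidic: D, E. Amide-side-chain: N, Q.
Acidic residues here: Glu11, Glu27 (2).
Amide-side-chain residues here: Asn1, Gln22 (2).
The two groups share no amino acid, so total = 2 + 2 = 4.

4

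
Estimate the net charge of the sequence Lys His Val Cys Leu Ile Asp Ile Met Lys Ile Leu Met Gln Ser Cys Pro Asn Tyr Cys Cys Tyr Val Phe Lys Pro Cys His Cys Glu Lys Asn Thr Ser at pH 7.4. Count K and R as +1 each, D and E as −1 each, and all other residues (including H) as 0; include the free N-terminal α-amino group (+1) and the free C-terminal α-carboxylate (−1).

Positive (K, R): Lys1, Lys10, Lys25, Lys31 → +4.
Negative (D, E): Asp7, Glu30 → −2.
The N-terminus (+1) and C-terminus (−1) cancel.
Net charge = (+4) + (−2) = +2.

+2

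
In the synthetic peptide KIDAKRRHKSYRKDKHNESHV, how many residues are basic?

The basic amino acids are Lys (K), Arg (R), and His (H).
Matching residues: K1, K5, R6, R7, H8, K9, R12, K13, K15, H16, H20.

11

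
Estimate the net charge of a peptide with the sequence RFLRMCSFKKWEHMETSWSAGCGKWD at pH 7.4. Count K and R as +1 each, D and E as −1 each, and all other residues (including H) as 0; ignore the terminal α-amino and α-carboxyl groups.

+2

Positive (K, R): R1, R4, K9, K10, K24 → +5.
Negative (D, E): E12, E15, D26 → −3.
Net charge = (+5) + (−3) = +2.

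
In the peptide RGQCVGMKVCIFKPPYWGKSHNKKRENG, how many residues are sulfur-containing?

3

Cysteine (C, thiol) and methionine (M, thioether) are the two sulfur-containing amino acids.
Matching residues: C4, M7, C10.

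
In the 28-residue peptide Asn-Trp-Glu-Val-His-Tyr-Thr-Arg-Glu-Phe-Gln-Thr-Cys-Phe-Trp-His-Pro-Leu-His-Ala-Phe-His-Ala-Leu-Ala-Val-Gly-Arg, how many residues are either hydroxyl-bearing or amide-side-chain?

Hydroxyl-bearing: S, T, Y. Amide-side-chain: N, Q.
Hydroxyl-bearing residues here: Tyr6, Thr7, Thr12 (3).
Amide-side-chain residues here: Asn1, Gln11 (2).
The two groups share no amino acid, so total = 3 + 2 = 5.

5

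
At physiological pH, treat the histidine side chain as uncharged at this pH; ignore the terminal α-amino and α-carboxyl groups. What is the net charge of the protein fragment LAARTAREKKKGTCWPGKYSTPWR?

+6

The side chains ionized at physiological pH are Lys/Arg (+1) and Asp/Glu (−1); with His treated as neutral, nothing else contributes.
Positive (K, R): R4, R7, K9, K10, K11, K18, R24 → +7.
Negative (D, E): E8 → −1.
Net charge = (+7) + (−1) = +6.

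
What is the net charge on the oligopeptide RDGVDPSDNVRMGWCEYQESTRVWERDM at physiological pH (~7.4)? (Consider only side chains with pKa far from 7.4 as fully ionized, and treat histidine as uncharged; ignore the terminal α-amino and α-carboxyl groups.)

-3

The side chains ionized at physiological pH are Lys/Arg (+1) and Asp/Glu (−1); with His treated as neutral, nothing else contributes.
Positive (K, R): R1, R11, R22, R26 → +4.
Negative (D, E): D2, D5, D8, E16, E19, E25, D27 → −7.
Net charge = (+4) + (−7) = −3.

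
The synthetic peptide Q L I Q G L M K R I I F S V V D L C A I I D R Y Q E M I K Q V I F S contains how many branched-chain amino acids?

V, L, and I make up the branched-chain aliphatic group.
Matching residues: L2, I3, L6, I10, I11, V14, V15, L17, I20, I21, I28, V31, I32.

13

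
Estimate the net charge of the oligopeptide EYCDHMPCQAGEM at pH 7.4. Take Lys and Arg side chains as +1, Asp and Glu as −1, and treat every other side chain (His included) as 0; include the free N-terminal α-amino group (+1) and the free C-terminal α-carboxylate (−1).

-3

Positive (K, R): none → +0.
Negative (D, E): E1, D4, E12 → −3.
The N-terminus (+1) and C-terminus (−1) cancel.
Net charge = (+0) + (−3) = −3.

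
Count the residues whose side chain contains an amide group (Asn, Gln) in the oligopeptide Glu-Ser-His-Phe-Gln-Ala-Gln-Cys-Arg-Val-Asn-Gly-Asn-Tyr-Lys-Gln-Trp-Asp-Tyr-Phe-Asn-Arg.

6

Matching residues: Gln5, Gln7, Asn11, Asn13, Gln16, Asn21.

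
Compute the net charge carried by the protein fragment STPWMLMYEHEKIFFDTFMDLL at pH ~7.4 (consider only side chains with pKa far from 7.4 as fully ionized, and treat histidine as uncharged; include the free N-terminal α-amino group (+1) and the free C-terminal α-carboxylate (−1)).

Near pH 7.4, K and R contribute +1 each, D and E contribute −1 each, and every other side chain (His included, as stated) is uncharged.
Positive (K, R): K12 → +1.
Negative (D, E): E9, E11, D16, D20 → −4.
The N-terminus (+1) and C-terminus (−1) cancel.
Net charge = (+1) + (−4) = −3.

-3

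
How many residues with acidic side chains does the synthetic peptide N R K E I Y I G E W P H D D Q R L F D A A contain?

5

Aspartate (D) and glutamate (E) have carboxylic-acid side chains and are the acidic amino acids.
Matching residues: E4, E9, D13, D14, D19.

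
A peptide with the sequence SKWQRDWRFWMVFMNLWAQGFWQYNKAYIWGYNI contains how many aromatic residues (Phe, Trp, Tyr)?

Matching residues: W3, W7, F9, W10, F13, W17, F21, W22, Y24, Y28, W30, Y32.

12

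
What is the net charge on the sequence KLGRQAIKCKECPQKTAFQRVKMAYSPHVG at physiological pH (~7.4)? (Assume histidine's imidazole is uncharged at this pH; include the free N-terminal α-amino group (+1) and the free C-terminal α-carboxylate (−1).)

+6

Near pH 7.4, K and R contribute +1 each, D and E contribute −1 each, and every other side chain (His included, as stated) is uncharged.
Positive (K, R): K1, R4, K8, K10, K15, R20, K22 → +7.
Negative (D, E): E11 → −1.
The N-terminus (+1) and C-terminus (−1) cancel.
Net charge = (+7) + (−1) = +6.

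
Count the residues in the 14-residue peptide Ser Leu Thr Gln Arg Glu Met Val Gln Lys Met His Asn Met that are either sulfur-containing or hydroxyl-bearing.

5

Sulfur-containing: C, M. Hydroxyl-bearing: S, T, Y.
Sulfur-containing residues here: Met7, Met11, Met14 (3).
Hydroxyl-bearing residues here: Ser1, Thr3 (2).
The two groups share no amino acid, so total = 3 + 2 = 5.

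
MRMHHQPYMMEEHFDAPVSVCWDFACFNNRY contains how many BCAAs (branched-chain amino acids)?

The BCAAs are Val, Leu, and Ile — aliphatic side chains with a branch point.
Matching residues: V18, V20.

2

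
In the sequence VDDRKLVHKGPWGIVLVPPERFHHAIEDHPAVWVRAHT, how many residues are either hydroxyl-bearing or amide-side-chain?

1

Hydroxyl-bearing: S, T, Y. Amide-side-chain: N, Q.
Hydroxyl-bearing residues here: T38 (1).
Amide-side-chain residues here: none (0).
The two groups share no amino acid, so total = 1 + 0 = 1.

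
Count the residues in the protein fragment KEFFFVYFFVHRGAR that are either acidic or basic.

5

Acidic: D, E. Basic: H, K, R.
Acidic residues here: E2 (1).
Basic residues here: K1, H11, R12, R15 (4).
The two groups share no amino acid, so total = 1 + 4 = 5.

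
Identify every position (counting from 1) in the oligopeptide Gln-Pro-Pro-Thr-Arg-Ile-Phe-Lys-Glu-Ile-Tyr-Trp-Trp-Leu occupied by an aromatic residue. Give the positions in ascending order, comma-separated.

7, 11, 12, 13

The aromatic amino acids are Phe (F, benzyl), Trp (W, indole), and Tyr (Y, phenol).
Matching residues: Phe7, Tyr11, Trp12, Trp13.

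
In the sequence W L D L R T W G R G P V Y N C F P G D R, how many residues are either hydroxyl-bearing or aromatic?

Hydroxyl-bearing: S, T, Y. Aromatic: F, W, Y.
Hydroxyl-bearing residues here: T6, Y13 (2).
Aromatic residues here: W1, W7, Y13, F16 (4).
Y is in both groups, so the 1 Y residue must not be double-counted.
Total = 2 + 4 − 1 = 5.

5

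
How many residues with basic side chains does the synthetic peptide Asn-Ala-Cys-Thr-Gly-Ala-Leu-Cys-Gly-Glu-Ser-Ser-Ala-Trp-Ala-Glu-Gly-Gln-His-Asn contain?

1

The basic amino acids are Lys (K), Arg (R), and His (H).
Matching residues: His19.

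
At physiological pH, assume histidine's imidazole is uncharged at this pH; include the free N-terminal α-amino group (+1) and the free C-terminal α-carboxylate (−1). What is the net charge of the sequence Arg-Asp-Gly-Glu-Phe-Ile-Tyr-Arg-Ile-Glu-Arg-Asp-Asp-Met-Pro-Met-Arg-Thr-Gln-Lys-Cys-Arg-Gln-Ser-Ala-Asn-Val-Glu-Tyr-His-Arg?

Near pH 7.4, K and R contribute +1 each, D and E contribute −1 each, and every other side chain (His included, as stated) is uncharged.
Positive (K, R): Arg1, Arg8, Arg11, Arg17, Lys20, Arg22, Arg31 → +7.
Negative (D, E): Asp2, Glu4, Glu10, Asp12, Asp13, Glu28 → −6.
The N-terminus (+1) and C-terminus (−1) cancel.
Net charge = (+7) + (−6) = +1.

+1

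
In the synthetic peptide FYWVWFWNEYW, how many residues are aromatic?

Phenylalanine (F), tryptophan (W), and tyrosine (Y) have aromatic ring side chains.
Matching residues: F1, Y2, W3, W5, F6, W7, Y10, W11.

8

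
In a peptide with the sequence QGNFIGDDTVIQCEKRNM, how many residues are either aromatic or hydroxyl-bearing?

Aromatic: F, W, Y. Hydroxyl-bearing: S, T, Y.
Aromatic residues here: F4 (1).
Hydroxyl-bearing residues here: T9 (1).
(Y belongs to both groups, but none appear in this sequence.) Total = 1 + 1 = 2.

2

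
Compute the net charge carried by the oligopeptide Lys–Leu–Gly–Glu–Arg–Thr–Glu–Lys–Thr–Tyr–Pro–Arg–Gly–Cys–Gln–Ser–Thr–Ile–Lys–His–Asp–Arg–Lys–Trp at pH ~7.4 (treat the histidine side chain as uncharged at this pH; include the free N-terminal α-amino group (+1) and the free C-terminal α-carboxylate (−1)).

At pH ~7.4 the Lys and Arg side chains are protonated (+1), the Asp and Glu side chains are deprotonated (−1), and with His taken as neutral all other side chains carry no charge.
Positive (K, R): Lys1, Arg5, Lys8, Arg12, Lys19, Arg22, Lys23 → +7.
Negative (D, E): Glu4, Glu7, Asp21 → −3.
The N-terminus (+1) and C-terminus (−1) cancel.
Net charge = (+7) + (−3) = +4.

+4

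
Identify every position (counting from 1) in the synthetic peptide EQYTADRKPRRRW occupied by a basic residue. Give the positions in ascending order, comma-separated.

The basic amino acids are Lys (K), Arg (R), and His (H).
Matching residues: R7, K8, R10, R11, R12.

7, 8, 10, 11, 12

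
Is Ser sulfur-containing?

No

The sulfur-bearing residues are cysteine (–SH) and methionine (–S–CH₃).
Serine is not in this group.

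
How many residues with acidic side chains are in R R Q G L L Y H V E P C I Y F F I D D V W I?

3

Aspartate (D) and glutamate (E) have carboxylic-acid side chains and are the acidic amino acids.
Matching residues: E10, D18, D19.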